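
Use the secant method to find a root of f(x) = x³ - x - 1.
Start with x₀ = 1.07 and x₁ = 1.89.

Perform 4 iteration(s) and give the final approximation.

f(x) = x³ - x - 1
x₀ = 1.07, x₁ = 1.89

Secant formula: x_{n+1} = x_n - f(x_n)(x_n - x_{n-1})/(f(x_n) - f(x_{n-1}))

Iteration 1:
  f(1.070000) = -0.844957
  f(1.890000) = 3.861269
  x_2 = 1.890000 - 3.861269×(1.890000 - 1.070000)/(3.861269 - (-0.844957))
       = 1.217223
Iteration 2:
  f(1.890000) = 3.861269
  f(1.217223) = -0.413747
  x_3 = 1.217223 - (-0.413747)×(1.217223 - 1.890000)/(-0.413747 - 3.861269)
       = 1.282336
Iteration 3:
  f(1.217223) = -0.413747
  f(1.282336) = -0.173681
  x_4 = 1.282336 - (-0.173681)×(1.282336 - 1.217223)/(-0.173681 - (-0.413747))
       = 1.329444
Iteration 4:
  f(1.282336) = -0.173681
  f(1.329444) = 0.020242
  x_5 = 1.329444 - 0.020242×(1.329444 - 1.282336)/(0.020242 - (-0.173681))
       = 1.324526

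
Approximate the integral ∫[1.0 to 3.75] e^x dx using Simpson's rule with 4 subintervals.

f(x) = e^x
a = 1.0, b = 3.75, n = 4
h = (b - a)/n = 0.687500

Simpson's rule: (h/3)[f(x₀) + 4f(x₁) + 2f(x₂) + ... + f(xₙ)]

x_0 = 1.0000, f(x_0) = 2.718282, coefficient = 1
x_1 = 1.6875, f(x_1) = 5.405949, coefficient = 4
x_2 = 2.3750, f(x_2) = 10.751013, coefficient = 2
x_3 = 3.0625, f(x_3) = 21.380943, coefficient = 4
x_4 = 3.7500, f(x_4) = 42.521082, coefficient = 1

I ≈ (0.687500/3) × 173.888957 = 39.849553
Exact value: 39.802800
Error: 0.046752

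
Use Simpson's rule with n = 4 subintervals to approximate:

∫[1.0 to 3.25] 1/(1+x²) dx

f(x) = 1/(1+x²)
a = 1.0, b = 3.25, n = 4
h = (b - a)/n = 0.562500

Simpson's rule: (h/3)[f(x₀) + 4f(x₁) + 2f(x₂) + ... + f(xₙ)]

x_0 = 1.0000, f(x_0) = 0.500000, coefficient = 1
x_1 = 1.5625, f(x_1) = 0.290579, coefficient = 4
x_2 = 2.1250, f(x_2) = 0.181303, coefficient = 2
x_3 = 2.6875, f(x_3) = 0.121615, coefficient = 4
x_4 = 3.2500, f(x_4) = 0.086486, coefficient = 1

I ≈ (0.562500/3) × 2.597869 = 0.487100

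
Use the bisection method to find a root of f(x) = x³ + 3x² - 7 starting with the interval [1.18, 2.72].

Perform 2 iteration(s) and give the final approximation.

f(x) = x³ + 3x² - 7
Initial interval: [1.18, 2.72]

Iteration 1:
  c_1 = (1.180000 + 2.720000)/2 = 1.950000
  f(c_1) = f(1.950000) = 11.822375
  f(a) × f(c) < 0, new interval: [1.180000, 1.950000]
Iteration 2:
  c_2 = (1.180000 + 1.950000)/2 = 1.565000
  f(c_2) = f(1.565000) = 4.180712
  f(a) × f(c) < 0, new interval: [1.180000, 1.565000]

After 2 iteration(s), the approximation is c_2 = 1.565000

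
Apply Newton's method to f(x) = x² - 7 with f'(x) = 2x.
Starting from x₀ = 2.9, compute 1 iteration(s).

f(x) = x² - 7
f'(x) = 2x
x₀ = 2.9

Newton-Raphson formula: x_{n+1} = x_n - f(x_n)/f'(x_n)

Iteration 1:
  f(2.900000) = 1.410000
  f'(2.900000) = 5.800000
  x_1 = 2.900000 - 1.410000/5.800000 = 2.656897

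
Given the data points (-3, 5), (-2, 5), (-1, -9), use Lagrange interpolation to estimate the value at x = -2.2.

Lagrange interpolation formula:
P(x) = Σ yᵢ × Lᵢ(x)
where Lᵢ(x) = Π_{j≠i} (x - xⱼ)/(xᵢ - xⱼ)

L_0(-2.2) = (-2.2 - (-2))/(-3 - (-2)) × (-2.2 - (-1))/(-3 - (-1)) = 0.120000
L_1(-2.2) = (-2.2 - (-3))/(-2 - (-3)) × (-2.2 - (-1))/(-2 - (-1)) = 0.960000
L_2(-2.2) = (-2.2 - (-3))/(-1 - (-3)) × (-2.2 - (-2))/(-1 - (-2)) = -0.080000

P(-2.2) = 5×L_0(-2.2) + 5×L_1(-2.2) + (-9)×L_2(-2.2)
P(-2.2) = 6.120000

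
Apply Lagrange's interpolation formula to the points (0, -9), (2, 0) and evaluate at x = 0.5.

Lagrange interpolation formula:
P(x) = Σ yᵢ × Lᵢ(x)
where Lᵢ(x) = Π_{j≠i} (x - xⱼ)/(xᵢ - xⱼ)

L_0(0.5) = (0.5 - 2)/(0 - 2) = 0.750000
L_1(0.5) = (0.5 - 0)/(2 - 0) = 0.250000

P(0.5) = (-9)×L_0(0.5) + 0×L_1(0.5)
P(0.5) = -6.750000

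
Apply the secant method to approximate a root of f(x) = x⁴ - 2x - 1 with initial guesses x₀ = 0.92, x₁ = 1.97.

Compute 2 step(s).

f(x) = x⁴ - 2x - 1
x₀ = 0.92, x₁ = 1.97

Secant formula: x_{n+1} = x_n - f(x_n)(x_n - x_{n-1})/(f(x_n) - f(x_{n-1}))

Iteration 1:
  f(0.920000) = -2.123607
  f(1.970000) = 10.121385
  x_2 = 1.970000 - 10.121385×(1.970000 - 0.920000)/(10.121385 - (-2.123607))
       = 1.102098
Iteration 2:
  f(1.970000) = 10.121385
  f(1.102098) = -1.728895
  x_3 = 1.102098 - (-1.728895)×(1.102098 - 1.970000)/(-1.728895 - 10.121385)
       = 1.228720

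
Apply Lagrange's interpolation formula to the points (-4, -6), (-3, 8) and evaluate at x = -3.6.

Lagrange interpolation formula:
P(x) = Σ yᵢ × Lᵢ(x)
where Lᵢ(x) = Π_{j≠i} (x - xⱼ)/(xᵢ - xⱼ)

L_0(-3.6) = (-3.6 - (-3))/(-4 - (-3)) = 0.600000
L_1(-3.6) = (-3.6 - (-4))/(-3 - (-4)) = 0.400000

P(-3.6) = (-6)×L_0(-3.6) + 8×L_1(-3.6)
P(-3.6) = -0.400000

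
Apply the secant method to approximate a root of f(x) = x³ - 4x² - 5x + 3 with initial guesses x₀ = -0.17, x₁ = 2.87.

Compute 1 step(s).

f(x) = x³ - 4x² - 5x + 3
x₀ = -0.17, x₁ = 2.87

Secant formula: x_{n+1} = x_n - f(x_n)(x_n - x_{n-1})/(f(x_n) - f(x_{n-1}))

Iteration 1:
  f(-0.170000) = 3.729487
  f(2.870000) = -20.657697
  x_2 = 2.870000 - (-20.657697)×(2.870000 - (-0.170000))/(-20.657697 - 3.729487)
       = 0.294902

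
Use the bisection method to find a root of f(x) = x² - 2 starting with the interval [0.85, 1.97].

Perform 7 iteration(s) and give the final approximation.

f(x) = x² - 2
Initial interval: [0.85, 1.97]

Iteration 1:
  c_1 = (0.850000 + 1.970000)/2 = 1.410000
  f(c_1) = f(1.410000) = -0.011900
  f(a) × f(c) ≥ 0, new interval: [1.410000, 1.970000]
Iteration 2:
  c_2 = (1.410000 + 1.970000)/2 = 1.690000
  f(c_2) = f(1.690000) = 0.856100
  f(a) × f(c) < 0, new interval: [1.410000, 1.690000]
Iteration 3:
  c_3 = (1.410000 + 1.690000)/2 = 1.550000
  f(c_3) = f(1.550000) = 0.402500
  f(a) × f(c) < 0, new interval: [1.410000, 1.550000]
Iteration 4:
  c_4 = (1.410000 + 1.550000)/2 = 1.480000
  f(c_4) = f(1.480000) = 0.190400
  f(a) × f(c) < 0, new interval: [1.410000, 1.480000]
Iteration 5:
  c_5 = (1.410000 + 1.480000)/2 = 1.445000
  f(c_5) = f(1.445000) = 0.088025
  f(a) × f(c) < 0, new interval: [1.410000, 1.445000]
Iteration 6:
  c_6 = (1.410000 + 1.445000)/2 = 1.427500
  f(c_6) = f(1.427500) = 0.037756
  f(a) × f(c) < 0, new interval: [1.410000, 1.427500]
Iteration 7:
  c_7 = (1.410000 + 1.427500)/2 = 1.418750
  f(c_7) = f(1.418750) = 0.012852
  f(a) × f(c) < 0, new interval: [1.410000, 1.418750]

After 7 iteration(s), the approximation is c_7 = 1.418750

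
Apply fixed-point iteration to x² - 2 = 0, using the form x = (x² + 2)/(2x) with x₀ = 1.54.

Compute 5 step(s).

Equation: x² - 2 = 0
Fixed-point form: x = (x² + 2)/(2x)
x₀ = 1.54

x_1 = g(1.540000) = 1.419351
x_2 = g(1.419351) = 1.414223
x_3 = g(1.414223) = 1.414214
x_4 = g(1.414214) = 1.414214
x_5 = g(1.414214) = 1.414214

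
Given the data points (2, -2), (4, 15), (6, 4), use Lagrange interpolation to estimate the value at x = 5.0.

Lagrange interpolation formula:
P(x) = Σ yᵢ × Lᵢ(x)
where Lᵢ(x) = Π_{j≠i} (x - xⱼ)/(xᵢ - xⱼ)

L_0(5.0) = (5.0 - 4)/(2 - 4) × (5.0 - 6)/(2 - 6) = -0.125000
L_1(5.0) = (5.0 - 2)/(4 - 2) × (5.0 - 6)/(4 - 6) = 0.750000
L_2(5.0) = (5.0 - 2)/(6 - 2) × (5.0 - 4)/(6 - 4) = 0.375000

P(5.0) = (-2)×L_0(5.0) + 15×L_1(5.0) + 4×L_2(5.0)
P(5.0) = 13.000000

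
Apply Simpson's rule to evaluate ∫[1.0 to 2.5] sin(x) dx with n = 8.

f(x) = sin(x)
a = 1.0, b = 2.5, n = 8
h = (b - a)/n = 0.187500

Simpson's rule: (h/3)[f(x₀) + 4f(x₁) + 2f(x₂) + ... + f(xₙ)]

x_0 = 1.0000, f(x_0) = 0.841471, coefficient = 1
x_1 = 1.1875, f(x_1) = 0.927437, coefficient = 4
x_2 = 1.3750, f(x_2) = 0.980893, coefficient = 2
x_3 = 1.5625, f(x_3) = 0.999966, coefficient = 4
x_4 = 1.7500, f(x_4) = 0.983986, coefficient = 2
x_5 = 1.9375, f(x_5) = 0.933514, coefficient = 4
x_6 = 2.1250, f(x_6) = 0.850320, coefficient = 2
x_7 = 2.3125, f(x_7) = 0.737319, coefficient = 4
x_8 = 2.5000, f(x_8) = 0.598472, coefficient = 1

I ≈ (0.187500/3) × 21.463283 = 1.341455
Exact value: 1.341446
Error: 0.000009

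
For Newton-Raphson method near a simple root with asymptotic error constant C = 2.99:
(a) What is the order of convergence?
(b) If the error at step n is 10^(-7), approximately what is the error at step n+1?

(a) Newton-Raphson has quadratic (order 2) convergence near simple roots.
    This means |e_{n+1}| ≈ C|e_n|².

(b) With |e_n| = 10^(-7) and C = 2.99:
    |e_{n+1}| ≈ 2.99 × (10^(-7))² = 2.99 × 10^(-14)

(a) 2 (quadratic); (b) |e_{n+1}| ≈ 2.990e-14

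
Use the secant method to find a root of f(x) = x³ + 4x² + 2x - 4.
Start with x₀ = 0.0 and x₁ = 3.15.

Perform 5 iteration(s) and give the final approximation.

f(x) = x³ + 4x² + 2x - 4
x₀ = 0.0, x₁ = 3.15

Secant formula: x_{n+1} = x_n - f(x_n)(x_n - x_{n-1})/(f(x_n) - f(x_{n-1}))

Iteration 1:
  f(0.000000) = -4.000000
  f(3.150000) = 73.245875
  x_2 = 3.150000 - 73.245875×(3.150000 - 0.000000)/(73.245875 - (-4.000000))
       = 0.163116
Iteration 2:
  f(3.150000) = 73.245875
  f(0.163116) = -3.563002
  x_3 = 0.163116 - (-3.563002)×(0.163116 - 3.150000)/(-3.563002 - 73.245875)
       = 0.301671
Iteration 3:
  f(0.163116) = -3.563002
  f(0.301671) = -3.005184
  x_4 = 0.301671 - (-3.005184)×(0.301671 - 0.163116)/(-3.005184 - (-3.563002))
       = 1.048121
Iteration 4:
  f(0.301671) = -3.005184
  f(1.048121) = 3.641900
  x_5 = 1.048121 - 3.641900×(1.048121 - 0.301671)/(3.641900 - (-3.005184))
       = 0.639145
Iteration 5:
  f(1.048121) = 3.641900
  f(0.639145) = -0.826587
  x_6 = 0.639145 - (-0.826587)×(0.639145 - 1.048121)/(-0.826587 - 3.641900)
       = 0.714798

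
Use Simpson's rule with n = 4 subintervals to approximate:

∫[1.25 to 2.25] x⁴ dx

f(x) = x⁴
a = 1.25, b = 2.25, n = 4
h = (b - a)/n = 0.250000

Simpson's rule: (h/3)[f(x₀) + 4f(x₁) + 2f(x₂) + ... + f(xₙ)]

x_0 = 1.2500, f(x_0) = 2.441406, coefficient = 1
x_1 = 1.5000, f(x_1) = 5.062500, coefficient = 4
x_2 = 1.7500, f(x_2) = 9.378906, coefficient = 2
x_3 = 2.0000, f(x_3) = 16.000000, coefficient = 4
x_4 = 2.2500, f(x_4) = 25.628906, coefficient = 1

I ≈ (0.250000/3) × 131.078125 = 10.923177
Exact value: 10.922656
Error: 0.000521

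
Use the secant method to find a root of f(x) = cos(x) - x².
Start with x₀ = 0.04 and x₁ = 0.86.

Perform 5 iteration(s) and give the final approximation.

f(x) = cos(x) - x²
x₀ = 0.04, x₁ = 0.86

Secant formula: x_{n+1} = x_n - f(x_n)(x_n - x_{n-1})/(f(x_n) - f(x_{n-1}))

Iteration 1:
  f(0.040000) = 0.997600
  f(0.860000) = -0.087163
  x_2 = 0.860000 - (-0.087163)×(0.860000 - 0.040000)/(-0.087163 - 0.997600)
       = 0.794112
Iteration 2:
  f(0.860000) = -0.087163
  f(0.794112) = 0.070305
  x_3 = 0.794112 - 0.070305×(0.794112 - 0.860000)/(0.070305 - (-0.087163))
       = 0.823529
Iteration 3:
  f(0.794112) = 0.070305
  f(0.823529) = 0.001437
  x_4 = 0.823529 - 0.001437×(0.823529 - 0.794112)/(0.001437 - 0.070305)
       = 0.824143
Iteration 4:
  f(0.823529) = 0.001437
  f(0.824143) = -0.000025
  x_5 = 0.824143 - (-0.000025)×(0.824143 - 0.823529)/(-0.000025 - 0.001437)
       = 0.824132
Iteration 5:
  f(0.824143) = -0.000025
  f(0.824132) = 0.000000
  x_6 = 0.824132 - 0.000000×(0.824132 - 0.824143)/(0.000000 - (-0.000025))
       = 0.824132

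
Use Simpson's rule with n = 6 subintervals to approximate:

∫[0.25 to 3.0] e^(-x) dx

f(x) = e^(-x)
a = 0.25, b = 3.0, n = 6
h = (b - a)/n = 0.458333

Simpson's rule: (h/3)[f(x₀) + 4f(x₁) + 2f(x₂) + ... + f(xₙ)]

x_0 = 0.2500, f(x_0) = 0.778801, coefficient = 1
x_1 = 0.7083, f(x_1) = 0.492464, coefficient = 4
x_2 = 1.1667, f(x_2) = 0.311403, coefficient = 2
x_3 = 1.6250, f(x_3) = 0.196912, coefficient = 4
x_4 = 2.0833, f(x_4) = 0.124514, coefficient = 2
x_5 = 2.5417, f(x_5) = 0.078735, coefficient = 4
x_6 = 3.0000, f(x_6) = 0.049787, coefficient = 1

I ≈ (0.458333/3) × 4.772867 = 0.729188
Exact value: 0.729014
Error: 0.000174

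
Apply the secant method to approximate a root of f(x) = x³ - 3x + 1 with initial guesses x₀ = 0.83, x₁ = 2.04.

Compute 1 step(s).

f(x) = x³ - 3x + 1
x₀ = 0.83, x₁ = 2.04

Secant formula: x_{n+1} = x_n - f(x_n)(x_n - x_{n-1})/(f(x_n) - f(x_{n-1}))

Iteration 1:
  f(0.830000) = -0.918213
  f(2.040000) = 3.369664
  x_2 = 2.040000 - 3.369664×(2.040000 - 0.830000)/(3.369664 - (-0.918213))
       = 1.089111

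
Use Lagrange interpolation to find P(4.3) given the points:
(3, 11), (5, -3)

Lagrange interpolation formula:
P(x) = Σ yᵢ × Lᵢ(x)
where Lᵢ(x) = Π_{j≠i} (x - xⱼ)/(xᵢ - xⱼ)

L_0(4.3) = (4.3 - 5)/(3 - 5) = 0.350000
L_1(4.3) = (4.3 - 3)/(5 - 3) = 0.650000

P(4.3) = 11×L_0(4.3) + (-3)×L_1(4.3)
P(4.3) = 1.900000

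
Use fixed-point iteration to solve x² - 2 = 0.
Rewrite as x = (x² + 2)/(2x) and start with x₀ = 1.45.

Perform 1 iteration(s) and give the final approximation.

Equation: x² - 2 = 0
Fixed-point form: x = (x² + 2)/(2x)
x₀ = 1.45

x_1 = g(1.450000) = 1.414655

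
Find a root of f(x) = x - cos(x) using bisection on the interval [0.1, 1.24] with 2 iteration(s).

f(x) = x - cos(x)
Initial interval: [0.1, 1.24]

Iteration 1:
  c_1 = (0.100000 + 1.240000)/2 = 0.670000
  f(c_1) = f(0.670000) = -0.113822
  f(a) × f(c) ≥ 0, new interval: [0.670000, 1.240000]
Iteration 2:
  c_2 = (0.670000 + 1.240000)/2 = 0.955000
  f(c_2) = f(0.955000) = 0.377391
  f(a) × f(c) < 0, new interval: [0.670000, 0.955000]

After 2 iteration(s), the approximation is c_2 = 0.955000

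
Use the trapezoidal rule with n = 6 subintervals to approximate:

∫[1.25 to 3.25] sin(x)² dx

f(x) = sin(x)²
a = 1.25, b = 3.25, n = 6
h = (b - a)/n = 0.333333

Trapezoidal rule: (h/2)[f(x₀) + 2f(x₁) + 2f(x₂) + ... + f(xₙ)]

x_0 = 1.2500, f(x_0) = 0.900572, coefficient = 1
x_1 = 1.5833, f(x_1) = 0.999843, coefficient = 2
x_2 = 1.9167, f(x_2) = 0.885068, coefficient = 2
x_3 = 2.2500, f(x_3) = 0.605398, coefficient = 2
x_4 = 2.5833, f(x_4) = 0.280593, coefficient = 2
x_5 = 2.9167, f(x_5) = 0.049744, coefficient = 2
x_6 = 3.2500, f(x_6) = 0.011706, coefficient = 1

I ≈ (0.333333/2) × 6.553571 = 1.092262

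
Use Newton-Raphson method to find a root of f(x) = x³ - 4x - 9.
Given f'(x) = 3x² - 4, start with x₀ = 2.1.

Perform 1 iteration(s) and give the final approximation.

f(x) = x³ - 4x - 9
f'(x) = 3x² - 4
x₀ = 2.1

Newton-Raphson formula: x_{n+1} = x_n - f(x_n)/f'(x_n)

Iteration 1:
  f(2.100000) = -8.139000
  f'(2.100000) = 9.230000
  x_1 = 2.100000 - (-8.139000)/9.230000 = 2.981798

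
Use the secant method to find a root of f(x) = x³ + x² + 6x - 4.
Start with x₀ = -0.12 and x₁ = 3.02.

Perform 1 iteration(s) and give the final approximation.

f(x) = x³ + x² + 6x - 4
x₀ = -0.12, x₁ = 3.02

Secant formula: x_{n+1} = x_n - f(x_n)(x_n - x_{n-1})/(f(x_n) - f(x_{n-1}))

Iteration 1:
  f(-0.120000) = -4.707328
  f(3.020000) = 50.784008
  x_2 = 3.020000 - 50.784008×(3.020000 - (-0.120000))/(50.784008 - (-4.707328))
       = 0.146366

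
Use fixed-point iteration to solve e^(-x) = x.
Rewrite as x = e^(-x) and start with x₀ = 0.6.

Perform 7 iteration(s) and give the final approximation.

Equation: e^(-x) = x
Fixed-point form: x = e^(-x)
x₀ = 0.6

x_1 = g(0.600000) = 0.548812
x_2 = g(0.548812) = 0.577636
x_3 = g(0.577636) = 0.561224
x_4 = g(0.561224) = 0.570511
x_5 = g(0.570511) = 0.565237
x_6 = g(0.565237) = 0.568226
x_7 = g(0.568226) = 0.566530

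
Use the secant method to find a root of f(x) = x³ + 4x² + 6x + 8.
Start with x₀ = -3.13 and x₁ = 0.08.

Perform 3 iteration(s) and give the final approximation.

f(x) = x³ + 4x² + 6x + 8
x₀ = -3.13, x₁ = 0.08

Secant formula: x_{n+1} = x_n - f(x_n)(x_n - x_{n-1})/(f(x_n) - f(x_{n-1}))

Iteration 1:
  f(-3.130000) = -2.256697
  f(0.080000) = 8.506112
  x_2 = 0.080000 - 8.506112×(0.080000 - (-3.130000))/(8.506112 - (-2.256697))
       = -2.456942
Iteration 2:
  f(0.080000) = 8.506112
  f(-2.456942) = 2.573117
  x_3 = -2.456942 - 2.573117×(-2.456942 - 0.080000)/(2.573117 - 8.506112)
       = -3.557204
Iteration 3:
  f(-2.456942) = 2.573117
  f(-3.557204) = -7.740214
  x_4 = -3.557204 - (-7.740214)×(-3.557204 - (-2.456942))/(-7.740214 - 2.573117)
       = -2.731451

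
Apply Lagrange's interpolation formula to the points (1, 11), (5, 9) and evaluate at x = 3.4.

Lagrange interpolation formula:
P(x) = Σ yᵢ × Lᵢ(x)
where Lᵢ(x) = Π_{j≠i} (x - xⱼ)/(xᵢ - xⱼ)

L_0(3.4) = (3.4 - 5)/(1 - 5) = 0.400000
L_1(3.4) = (3.4 - 1)/(5 - 1) = 0.600000

P(3.4) = 11×L_0(3.4) + 9×L_1(3.4)
P(3.4) = 9.800000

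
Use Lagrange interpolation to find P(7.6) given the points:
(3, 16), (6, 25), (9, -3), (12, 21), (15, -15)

Lagrange interpolation formula:
P(x) = Σ yᵢ × Lᵢ(x)
where Lᵢ(x) = Π_{j≠i} (x - xⱼ)/(xᵢ - xⱼ)

L_0(7.6) = (7.6 - 6)/(3 - 6) × (7.6 - 9)/(3 - 9) × (7.6 - 12)/(3 - 12) × (7.6 - 15)/(3 - 15) = -0.037518
L_1(7.6) = (7.6 - 3)/(6 - 3) × (7.6 - 9)/(6 - 9) × (7.6 - 12)/(6 - 12) × (7.6 - 15)/(6 - 15) = 0.431453
L_2(7.6) = (7.6 - 3)/(9 - 3) × (7.6 - 6)/(9 - 6) × (7.6 - 12)/(9 - 12) × (7.6 - 15)/(9 - 15) = 0.739635
L_3(7.6) = (7.6 - 3)/(12 - 3) × (7.6 - 6)/(12 - 6) × (7.6 - 9)/(12 - 9) × (7.6 - 15)/(12 - 15) = -0.156892
L_4(7.6) = (7.6 - 3)/(15 - 3) × (7.6 - 6)/(15 - 6) × (7.6 - 9)/(15 - 9) × (7.6 - 12)/(15 - 12) = 0.023322

P(7.6) = 16×L_0(7.6) + 25×L_1(7.6) + (-3)×L_2(7.6) + 21×L_3(7.6) + (-15)×L_4(7.6)
P(7.6) = 4.322588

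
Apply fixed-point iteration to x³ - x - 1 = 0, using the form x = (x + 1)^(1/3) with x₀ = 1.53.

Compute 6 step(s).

Equation: x³ - x - 1 = 0
Fixed-point form: x = (x + 1)^(1/3)
x₀ = 1.53

x_1 = g(1.530000) = 1.362616
x_2 = g(1.362616) = 1.331878
x_3 = g(1.331878) = 1.326077
x_4 = g(1.326077) = 1.324976
x_5 = g(1.324976) = 1.324767
x_6 = g(1.324767) = 1.324727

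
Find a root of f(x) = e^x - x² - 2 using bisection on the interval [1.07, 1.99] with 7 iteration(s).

f(x) = e^x - x² - 2
Initial interval: [1.07, 1.99]

Iteration 1:
  c_1 = (1.070000 + 1.990000)/2 = 1.530000
  f(c_1) = f(1.530000) = 0.277277
  f(a) × f(c) < 0, new interval: [1.070000, 1.530000]
Iteration 2:
  c_2 = (1.070000 + 1.530000)/2 = 1.300000
  f(c_2) = f(1.300000) = -0.020703
  f(a) × f(c) ≥ 0, new interval: [1.300000, 1.530000]
Iteration 3:
  c_3 = (1.300000 + 1.530000)/2 = 1.415000
  f(c_3) = f(1.415000) = 0.114261
  f(a) × f(c) < 0, new interval: [1.300000, 1.415000]
Iteration 4:
  c_4 = (1.300000 + 1.415000)/2 = 1.357500
  f(c_4) = f(1.357500) = 0.043659
  f(a) × f(c) < 0, new interval: [1.300000, 1.357500]
Iteration 5:
  c_5 = (1.300000 + 1.357500)/2 = 1.328750
  f(c_5) = f(1.328750) = 0.010743
  f(a) × f(c) < 0, new interval: [1.300000, 1.328750]
Iteration 6:
  c_6 = (1.300000 + 1.328750)/2 = 1.314375
  f(c_6) = f(1.314375) = -0.005158
  f(a) × f(c) ≥ 0, new interval: [1.314375, 1.328750]
Iteration 7:
  c_7 = (1.314375 + 1.328750)/2 = 1.321562
  f(c_7) = f(1.321562) = 0.002748
  f(a) × f(c) < 0, new interval: [1.314375, 1.321562]

After 7 iteration(s), the approximation is c_7 = 1.321562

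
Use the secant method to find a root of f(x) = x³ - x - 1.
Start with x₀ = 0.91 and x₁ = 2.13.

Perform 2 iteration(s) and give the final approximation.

f(x) = x³ - x - 1
x₀ = 0.91, x₁ = 2.13

Secant formula: x_{n+1} = x_n - f(x_n)(x_n - x_{n-1})/(f(x_n) - f(x_{n-1}))

Iteration 1:
  f(0.910000) = -1.156429
  f(2.130000) = 6.533597
  x_2 = 2.130000 - 6.533597×(2.130000 - 0.910000)/(6.533597 - (-1.156429))
       = 1.093464
Iteration 2:
  f(2.130000) = 6.533597
  f(1.093464) = -0.786049
  x_3 = 1.093464 - (-0.786049)×(1.093464 - 2.130000)/(-0.786049 - 6.533597)
       = 1.204777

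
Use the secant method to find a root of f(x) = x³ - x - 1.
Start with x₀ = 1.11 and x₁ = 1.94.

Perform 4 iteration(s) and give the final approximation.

f(x) = x³ - x - 1
x₀ = 1.11, x₁ = 1.94

Secant formula: x_{n+1} = x_n - f(x_n)(x_n - x_{n-1})/(f(x_n) - f(x_{n-1}))

Iteration 1:
  f(1.110000) = -0.742369
  f(1.940000) = 4.361384
  x_2 = 1.940000 - 4.361384×(1.940000 - 1.110000)/(4.361384 - (-0.742369))
       = 1.230728
Iteration 2:
  f(1.940000) = 4.361384
  f(1.230728) = -0.366555
  x_3 = 1.230728 - (-0.366555)×(1.230728 - 1.940000)/(-0.366555 - 4.361384)
       = 1.285718
Iteration 3:
  f(1.230728) = -0.366555
  f(1.285718) = -0.160337
  x_4 = 1.285718 - (-0.160337)×(1.285718 - 1.230728)/(-0.160337 - (-0.366555))
       = 1.328473
Iteration 4:
  f(1.285718) = -0.160337
  f(1.328473) = 0.016068
  x_5 = 1.328473 - 0.016068×(1.328473 - 1.285718)/(0.016068 - (-0.160337))
       = 1.324578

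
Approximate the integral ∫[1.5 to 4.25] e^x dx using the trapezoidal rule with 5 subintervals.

f(x) = e^x
a = 1.5, b = 4.25, n = 5
h = (b - a)/n = 0.550000

Trapezoidal rule: (h/2)[f(x₀) + 2f(x₁) + 2f(x₂) + ... + f(xₙ)]

x_0 = 1.5000, f(x_0) = 4.481689, coefficient = 1
x_1 = 2.0500, f(x_1) = 7.767901, coefficient = 2
x_2 = 2.6000, f(x_2) = 13.463738, coefficient = 2
x_3 = 3.1500, f(x_3) = 23.336065, coefficient = 2
x_4 = 3.7000, f(x_4) = 40.447304, coefficient = 2
x_5 = 4.2500, f(x_5) = 70.105412, coefficient = 1

I ≈ (0.550000/2) × 244.617118 = 67.269707
Exact value: 65.623723
Error: 1.645984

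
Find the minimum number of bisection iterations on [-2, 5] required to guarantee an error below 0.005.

We need (b-a)/2^n ≤ 0.005
(5 - (-2))/2^n ≤ 0.005
7/2^n ≤ 0.005
2^n ≥ 1400
n ≥ log₂(1400) = 10.45
n ≥ 11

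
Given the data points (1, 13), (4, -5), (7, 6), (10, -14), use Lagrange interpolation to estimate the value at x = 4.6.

Lagrange interpolation formula:
P(x) = Σ yᵢ × Lᵢ(x)
where Lᵢ(x) = Π_{j≠i} (x - xⱼ)/(xᵢ - xⱼ)

L_0(4.6) = (4.6 - 4)/(1 - 4) × (4.6 - 7)/(1 - 7) × (4.6 - 10)/(1 - 10) = -0.048000
L_1(4.6) = (4.6 - 1)/(4 - 1) × (4.6 - 7)/(4 - 7) × (4.6 - 10)/(4 - 10) = 0.864000
L_2(4.6) = (4.6 - 1)/(7 - 1) × (4.6 - 4)/(7 - 4) × (4.6 - 10)/(7 - 10) = 0.216000
L_3(4.6) = (4.6 - 1)/(10 - 1) × (4.6 - 4)/(10 - 4) × (4.6 - 7)/(10 - 7) = -0.032000

P(4.6) = 13×L_0(4.6) + (-5)×L_1(4.6) + 6×L_2(4.6) + (-14)×L_3(4.6)
P(4.6) = -3.200000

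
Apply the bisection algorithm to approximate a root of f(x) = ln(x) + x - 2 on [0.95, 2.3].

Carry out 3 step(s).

f(x) = ln(x) + x - 2
Initial interval: [0.95, 2.3]

Iteration 1:
  c_1 = (0.950000 + 2.300000)/2 = 1.625000
  f(c_1) = f(1.625000) = 0.110508
  f(a) × f(c) < 0, new interval: [0.950000, 1.625000]
Iteration 2:
  c_2 = (0.950000 + 1.625000)/2 = 1.287500
  f(c_2) = f(1.287500) = -0.459798
  f(a) × f(c) ≥ 0, new interval: [1.287500, 1.625000]
Iteration 3:
  c_3 = (1.287500 + 1.625000)/2 = 1.456250
  f(c_3) = f(1.456250) = -0.167885
  f(a) × f(c) ≥ 0, new interval: [1.456250, 1.625000]

After 3 iteration(s), the approximation is c_3 = 1.456250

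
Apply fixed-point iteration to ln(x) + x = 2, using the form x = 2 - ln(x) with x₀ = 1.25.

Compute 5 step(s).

Equation: ln(x) + x = 2
Fixed-point form: x = 2 - ln(x)
x₀ = 1.25

x_1 = g(1.250000) = 1.776856
x_2 = g(1.776856) = 1.425154
x_3 = g(1.425154) = 1.645720
x_4 = g(1.645720) = 1.501822
x_5 = g(1.501822) = 1.593321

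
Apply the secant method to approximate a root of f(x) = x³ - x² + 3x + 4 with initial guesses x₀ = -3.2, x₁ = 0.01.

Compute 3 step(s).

f(x) = x³ - x² + 3x + 4
x₀ = -3.2, x₁ = 0.01

Secant formula: x_{n+1} = x_n - f(x_n)(x_n - x_{n-1})/(f(x_n) - f(x_{n-1}))

Iteration 1:
  f(-3.200000) = -48.608000
  f(0.010000) = 4.029901
  x_2 = 0.010000 - 4.029901×(0.010000 - (-3.200000))/(4.029901 - (-48.608000))
       = -0.235754
Iteration 2:
  f(0.010000) = 4.029901
  f(-0.235754) = 3.224054
  x_3 = -0.235754 - 3.224054×(-0.235754 - 0.010000)/(3.224054 - 4.029901)
       = -1.218974
Iteration 3:
  f(-0.235754) = 3.224054
  f(-1.218974) = -2.954093
  x_4 = -1.218974 - (-2.954093)×(-1.218974 - (-0.235754))/(-2.954093 - 3.224054)
       = -0.748846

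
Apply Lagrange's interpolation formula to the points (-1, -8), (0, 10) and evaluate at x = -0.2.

Lagrange interpolation formula:
P(x) = Σ yᵢ × Lᵢ(x)
where Lᵢ(x) = Π_{j≠i} (x - xⱼ)/(xᵢ - xⱼ)

L_0(-0.2) = (-0.2 - 0)/(-1 - 0) = 0.200000
L_1(-0.2) = (-0.2 - (-1))/(0 - (-1)) = 0.800000

P(-0.2) = (-8)×L_0(-0.2) + 10×L_1(-0.2)
P(-0.2) = 6.400000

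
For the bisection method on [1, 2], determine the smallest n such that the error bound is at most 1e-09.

We need (b-a)/2^n ≤ 1e-09
(2 - 1)/2^n ≤ 1e-09
1/2^n ≤ 1e-09
2^n ≥ 1000000000
n ≥ log₂(1000000000) = 29.90
n ≥ 30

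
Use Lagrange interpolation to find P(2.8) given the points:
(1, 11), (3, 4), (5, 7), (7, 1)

Lagrange interpolation formula:
P(x) = Σ yᵢ × Lᵢ(x)
where Lᵢ(x) = Π_{j≠i} (x - xⱼ)/(xᵢ - xⱼ)

L_0(2.8) = (2.8 - 3)/(1 - 3) × (2.8 - 5)/(1 - 5) × (2.8 - 7)/(1 - 7) = 0.038500
L_1(2.8) = (2.8 - 1)/(3 - 1) × (2.8 - 5)/(3 - 5) × (2.8 - 7)/(3 - 7) = 1.039500
L_2(2.8) = (2.8 - 1)/(5 - 1) × (2.8 - 3)/(5 - 3) × (2.8 - 7)/(5 - 7) = -0.094500
L_3(2.8) = (2.8 - 1)/(7 - 1) × (2.8 - 3)/(7 - 3) × (2.8 - 5)/(7 - 5) = 0.016500

P(2.8) = 11×L_0(2.8) + 4×L_1(2.8) + 7×L_2(2.8) + 1×L_3(2.8)
P(2.8) = 3.936500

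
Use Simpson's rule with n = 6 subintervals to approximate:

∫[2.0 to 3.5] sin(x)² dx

f(x) = sin(x)²
a = 2.0, b = 3.5, n = 6
h = (b - a)/n = 0.250000

Simpson's rule: (h/3)[f(x₀) + 4f(x₁) + 2f(x₂) + ... + f(xₙ)]

x_0 = 2.0000, f(x_0) = 0.826822, coefficient = 1
x_1 = 2.2500, f(x_1) = 0.605398, coefficient = 4
x_2 = 2.5000, f(x_2) = 0.358169, coefficient = 2
x_3 = 2.7500, f(x_3) = 0.145665, coefficient = 4
x_4 = 3.0000, f(x_4) = 0.019915, coefficient = 2
x_5 = 3.2500, f(x_5) = 0.011706, coefficient = 4
x_6 = 3.5000, f(x_6) = 0.123049, coefficient = 1

I ≈ (0.250000/3) × 4.757115 = 0.396426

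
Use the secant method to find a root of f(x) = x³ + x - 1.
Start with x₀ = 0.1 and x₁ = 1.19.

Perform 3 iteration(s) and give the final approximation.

f(x) = x³ + x - 1
x₀ = 0.1, x₁ = 1.19

Secant formula: x_{n+1} = x_n - f(x_n)(x_n - x_{n-1})/(f(x_n) - f(x_{n-1}))

Iteration 1:
  f(0.100000) = -0.899000
  f(1.190000) = 1.875159
  x_2 = 1.190000 - 1.875159×(1.190000 - 0.100000)/(1.875159 - (-0.899000))
       = 0.453228
Iteration 2:
  f(1.190000) = 1.875159
  f(0.453228) = -0.453672
  x_3 = 0.453228 - (-0.453672)×(0.453228 - 1.190000)/(-0.453672 - 1.875159)
       = 0.596756
Iteration 3:
  f(0.453228) = -0.453672
  f(0.596756) = -0.190729
  x_4 = 0.596756 - (-0.190729)×(0.596756 - 0.453228)/(-0.190729 - (-0.453672))
       = 0.700866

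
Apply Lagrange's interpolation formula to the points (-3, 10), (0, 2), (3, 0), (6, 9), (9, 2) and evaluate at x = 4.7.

Lagrange interpolation formula:
P(x) = Σ yᵢ × Lᵢ(x)
where Lᵢ(x) = Π_{j≠i} (x - xⱼ)/(xᵢ - xⱼ)

L_0(4.7) = (4.7 - 0)/(-3 - 0) × (4.7 - 3)/(-3 - 3) × (4.7 - 6)/(-3 - 6) × (4.7 - 9)/(-3 - 9) = 0.022975
L_1(4.7) = (4.7 - (-3))/(0 - (-3)) × (4.7 - 3)/(0 - 3) × (4.7 - 6)/(0 - 6) × (4.7 - 9)/(0 - 9) = -0.150562
L_2(4.7) = (4.7 - (-3))/(3 - (-3)) × (4.7 - 0)/(3 - 0) × (4.7 - 6)/(3 - 6) × (4.7 - 9)/(3 - 9) = 0.624389
L_3(4.7) = (4.7 - (-3))/(6 - (-3)) × (4.7 - 0)/(6 - 0) × (4.7 - 3)/(6 - 3) × (4.7 - 9)/(6 - 9) = 0.544339
L_4(4.7) = (4.7 - (-3))/(9 - (-3)) × (4.7 - 0)/(9 - 0) × (4.7 - 3)/(9 - 3) × (4.7 - 6)/(9 - 6) = -0.041142

P(4.7) = 10×L_0(4.7) + 2×L_1(4.7) + 0×L_2(4.7) + 9×L_3(4.7) + 2×L_4(4.7)
P(4.7) = 4.745400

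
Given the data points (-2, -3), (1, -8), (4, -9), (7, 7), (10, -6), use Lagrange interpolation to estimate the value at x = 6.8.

Lagrange interpolation formula:
P(x) = Σ yᵢ × Lᵢ(x)
where Lᵢ(x) = Π_{j≠i} (x - xⱼ)/(xᵢ - xⱼ)

L_0(6.8) = (6.8 - 1)/(-2 - 1) × (6.8 - 4)/(-2 - 4) × (6.8 - 7)/(-2 - 7) × (6.8 - 10)/(-2 - 10) = 0.005347
L_1(6.8) = (6.8 - (-2))/(1 - (-2)) × (6.8 - 4)/(1 - 4) × (6.8 - 7)/(1 - 7) × (6.8 - 10)/(1 - 10) = -0.032448
L_2(6.8) = (6.8 - (-2))/(4 - (-2)) × (6.8 - 1)/(4 - 1) × (6.8 - 7)/(4 - 7) × (6.8 - 10)/(4 - 10) = 0.100820
L_3(6.8) = (6.8 - (-2))/(7 - (-2)) × (6.8 - 1)/(7 - 1) × (6.8 - 4)/(7 - 4) × (6.8 - 10)/(7 - 10) = 0.940984
L_4(6.8) = (6.8 - (-2))/(10 - (-2)) × (6.8 - 1)/(10 - 1) × (6.8 - 4)/(10 - 4) × (6.8 - 7)/(10 - 7) = -0.014703

P(6.8) = (-3)×L_0(6.8) + (-8)×L_1(6.8) + (-9)×L_2(6.8) + 7×L_3(6.8) + (-6)×L_4(6.8)
P(6.8) = 6.011272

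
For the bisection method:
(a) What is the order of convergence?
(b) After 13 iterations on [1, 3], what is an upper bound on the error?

(a) Bisection has linear (order 1) convergence; the error is halved each step.

(b) Error bound = (b-a)/2^n = (3 - 1)/2^{13}
    = 2/2^{13}

(a) 1 (linear); (b) error ≤ 2.44e-04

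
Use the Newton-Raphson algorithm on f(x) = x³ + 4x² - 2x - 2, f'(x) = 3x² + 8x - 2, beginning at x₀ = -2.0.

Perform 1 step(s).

f(x) = x³ + 4x² - 2x - 2
f'(x) = 3x² + 8x - 2
x₀ = -2.0

Newton-Raphson formula: x_{n+1} = x_n - f(x_n)/f'(x_n)

Iteration 1:
  f(-2.000000) = 10.000000
  f'(-2.000000) = -6.000000
  x_1 = -2.000000 - 10.000000/(-6.000000) = -0.333333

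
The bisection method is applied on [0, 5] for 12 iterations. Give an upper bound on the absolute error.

Bisection error bound: |error| ≤ (b-a)/2^n
|error| ≤ (5 - 0)/2^12 = 5/2^12
|error| ≤ 0.0012207031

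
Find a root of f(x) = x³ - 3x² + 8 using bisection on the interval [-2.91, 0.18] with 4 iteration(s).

f(x) = x³ - 3x² + 8
Initial interval: [-2.91, 0.18]

Iteration 1:
  c_1 = (-2.910000 + 0.180000)/2 = -1.365000
  f(c_1) = f(-1.365000) = -0.132977
  f(a) × f(c) ≥ 0, new interval: [-1.365000, 0.180000]
Iteration 2:
  c_2 = (-1.365000 + 0.180000)/2 = -0.592500
  f(c_2) = f(-0.592500) = 6.738830
  f(a) × f(c) < 0, new interval: [-1.365000, -0.592500]
Iteration 3:
  c_3 = (-1.365000 + (-0.592500))/2 = -0.978750
  f(c_3) = f(-0.978750) = 4.188550
  f(a) × f(c) < 0, new interval: [-1.365000, -0.978750]
Iteration 4:
  c_4 = (-1.365000 + (-0.978750))/2 = -1.171875
  f(c_4) = f(-1.171875) = 2.270802
  f(a) × f(c) < 0, new interval: [-1.365000, -1.171875]

After 4 iteration(s), the approximation is c_4 = -1.171875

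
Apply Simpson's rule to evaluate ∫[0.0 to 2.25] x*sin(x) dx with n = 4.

f(x) = x*sin(x)
a = 0.0, b = 2.25, n = 4
h = (b - a)/n = 0.562500

Simpson's rule: (h/3)[f(x₀) + 4f(x₁) + 2f(x₂) + ... + f(xₙ)]

x_0 = 0.0000, f(x_0) = 0.000000, coefficient = 1
x_1 = 0.5625, f(x_1) = 0.299983, coefficient = 4
x_2 = 1.1250, f(x_2) = 1.015051, coefficient = 2
x_3 = 1.6875, f(x_3) = 1.676021, coefficient = 4
x_4 = 2.2500, f(x_4) = 1.750665, coefficient = 1

I ≈ (0.562500/3) × 11.684783 = 2.190897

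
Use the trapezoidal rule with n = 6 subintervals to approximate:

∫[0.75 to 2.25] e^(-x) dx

f(x) = e^(-x)
a = 0.75, b = 2.25, n = 6
h = (b - a)/n = 0.250000

Trapezoidal rule: (h/2)[f(x₀) + 2f(x₁) + 2f(x₂) + ... + f(xₙ)]

x_0 = 0.7500, f(x_0) = 0.472367, coefficient = 1
x_1 = 1.0000, f(x_1) = 0.367879, coefficient = 2
x_2 = 1.2500, f(x_2) = 0.286505, coefficient = 2
x_3 = 1.5000, f(x_3) = 0.223130, coefficient = 2
x_4 = 1.7500, f(x_4) = 0.173774, coefficient = 2
x_5 = 2.0000, f(x_5) = 0.135335, coefficient = 2
x_6 = 2.2500, f(x_6) = 0.105399, coefficient = 1

I ≈ (0.250000/2) × 2.951013 = 0.368877
Exact value: 0.366967
Error: 0.001909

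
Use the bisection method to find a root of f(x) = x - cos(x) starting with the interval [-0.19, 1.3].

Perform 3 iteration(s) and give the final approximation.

f(x) = x - cos(x)
Initial interval: [-0.19, 1.3]

Iteration 1:
  c_1 = (-0.190000 + 1.300000)/2 = 0.555000
  f(c_1) = f(0.555000) = -0.294900
  f(a) × f(c) ≥ 0, new interval: [0.555000, 1.300000]
Iteration 2:
  c_2 = (0.555000 + 1.300000)/2 = 0.927500
  f(c_2) = f(0.927500) = 0.327664
  f(a) × f(c) < 0, new interval: [0.555000, 0.927500]
Iteration 3:
  c_3 = (0.555000 + 0.927500)/2 = 0.741250
  f(c_3) = f(0.741250) = 0.003625
  f(a) × f(c) < 0, new interval: [0.555000, 0.741250]

After 3 iteration(s), the approximation is c_3 = 0.741250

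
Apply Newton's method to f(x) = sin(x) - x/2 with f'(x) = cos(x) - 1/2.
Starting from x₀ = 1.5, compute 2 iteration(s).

f(x) = sin(x) - x/2
f'(x) = cos(x) - 1/2
x₀ = 1.5

Newton-Raphson formula: x_{n+1} = x_n - f(x_n)/f'(x_n)

Iteration 1:
  f(1.500000) = 0.247495
  f'(1.500000) = -0.429263
  x_1 = 1.500000 - 0.247495/(-0.429263) = 2.076558
Iteration 2:
  f(2.076558) = -0.163473
  f'(2.076558) = -0.984474
  x_2 = 2.076558 - (-0.163473)/(-0.984474) = 1.910507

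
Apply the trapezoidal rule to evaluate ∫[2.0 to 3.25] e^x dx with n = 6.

f(x) = e^x
a = 2.0, b = 3.25, n = 6
h = (b - a)/n = 0.208333

Trapezoidal rule: (h/2)[f(x₀) + 2f(x₁) + 2f(x₂) + ... + f(xₙ)]

x_0 = 2.0000, f(x_0) = 7.389056, coefficient = 1
x_1 = 2.2083, f(x_1) = 9.100536, coefficient = 2
x_2 = 2.4167, f(x_2) = 11.208436, coefficient = 2
x_3 = 2.6250, f(x_3) = 13.804574, coefficient = 2
x_4 = 2.8333, f(x_4) = 17.002040, coefficient = 2
x_5 = 3.0417, f(x_5) = 20.940114, coefficient = 2
x_6 = 3.2500, f(x_6) = 25.790340, coefficient = 1

I ≈ (0.208333/2) × 177.290796 = 18.467791
Exact value: 18.401284
Error: 0.066507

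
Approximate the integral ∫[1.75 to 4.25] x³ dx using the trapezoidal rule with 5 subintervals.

f(x) = x³
a = 1.75, b = 4.25, n = 5
h = (b - a)/n = 0.500000

Trapezoidal rule: (h/2)[f(x₀) + 2f(x₁) + 2f(x₂) + ... + f(xₙ)]

x_0 = 1.7500, f(x_0) = 5.359375, coefficient = 1
x_1 = 2.2500, f(x_1) = 11.390625, coefficient = 2
x_2 = 2.7500, f(x_2) = 20.796875, coefficient = 2
x_3 = 3.2500, f(x_3) = 34.328125, coefficient = 2
x_4 = 3.7500, f(x_4) = 52.734375, coefficient = 2
x_5 = 4.2500, f(x_5) = 76.765625, coefficient = 1

I ≈ (0.500000/2) × 320.625000 = 80.156250
Exact value: 79.218750
Error: 0.937500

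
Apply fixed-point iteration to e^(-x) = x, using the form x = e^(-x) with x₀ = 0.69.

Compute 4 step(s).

Equation: e^(-x) = x
Fixed-point form: x = e^(-x)
x₀ = 0.69

x_1 = g(0.690000) = 0.501576
x_2 = g(0.501576) = 0.605575
x_3 = g(0.605575) = 0.545760
x_4 = g(0.545760) = 0.579401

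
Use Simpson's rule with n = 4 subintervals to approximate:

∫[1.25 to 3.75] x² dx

f(x) = x²
a = 1.25, b = 3.75, n = 4
h = (b - a)/n = 0.625000

Simpson's rule: (h/3)[f(x₀) + 4f(x₁) + 2f(x₂) + ... + f(xₙ)]

x_0 = 1.2500, f(x_0) = 1.562500, coefficient = 1
x_1 = 1.8750, f(x_1) = 3.515625, coefficient = 4
x_2 = 2.5000, f(x_2) = 6.250000, coefficient = 2
x_3 = 3.1250, f(x_3) = 9.765625, coefficient = 4
x_4 = 3.7500, f(x_4) = 14.062500, coefficient = 1

I ≈ (0.625000/3) × 81.250000 = 16.927083
Exact value: 16.927083
Error: 0.000000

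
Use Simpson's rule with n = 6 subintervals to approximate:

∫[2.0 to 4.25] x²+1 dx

f(x) = x²+1
a = 2.0, b = 4.25, n = 6
h = (b - a)/n = 0.375000

Simpson's rule: (h/3)[f(x₀) + 4f(x₁) + 2f(x₂) + ... + f(xₙ)]

x_0 = 2.0000, f(x_0) = 5.000000, coefficient = 1
x_1 = 2.3750, f(x_1) = 6.640625, coefficient = 4
x_2 = 2.7500, f(x_2) = 8.562500, coefficient = 2
x_3 = 3.1250, f(x_3) = 10.765625, coefficient = 4
x_4 = 3.5000, f(x_4) = 13.250000, coefficient = 2
x_5 = 3.8750, f(x_5) = 16.015625, coefficient = 4
x_6 = 4.2500, f(x_6) = 19.062500, coefficient = 1

I ≈ (0.375000/3) × 201.375000 = 25.171875
Exact value: 25.171875
Error: 0.000000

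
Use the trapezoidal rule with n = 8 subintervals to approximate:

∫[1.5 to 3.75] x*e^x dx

f(x) = x*e^x
a = 1.5, b = 3.75, n = 8
h = (b - a)/n = 0.281250

Trapezoidal rule: (h/2)[f(x₀) + 2f(x₁) + 2f(x₂) + ... + f(xₙ)]

x_0 = 1.5000, f(x_0) = 6.722534, coefficient = 1
x_1 = 1.7812, f(x_1) = 10.575768, coefficient = 2
x_2 = 2.0625, f(x_2) = 16.222819, coefficient = 2
x_3 = 2.3438, f(x_3) = 24.422436, coefficient = 2
x_4 = 2.6250, f(x_4) = 36.237007, coefficient = 2
x_5 = 2.9062, f(x_5) = 53.149760, coefficient = 2
x_6 = 3.1875, f(x_6) = 77.226056, coefficient = 2
x_7 = 3.4688, f(x_7) = 111.335070, coefficient = 2
x_8 = 3.7500, f(x_8) = 159.454058, coefficient = 1

I ≈ (0.281250/2) × 824.514423 = 115.947341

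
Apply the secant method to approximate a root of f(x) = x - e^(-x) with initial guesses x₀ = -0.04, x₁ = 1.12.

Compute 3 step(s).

f(x) = x - e^(-x)
x₀ = -0.04, x₁ = 1.12

Secant formula: x_{n+1} = x_n - f(x_n)(x_n - x_{n-1})/(f(x_n) - f(x_{n-1}))

Iteration 1:
  f(-0.040000) = -1.080811
  f(1.120000) = 0.793720
  x_2 = 1.120000 - 0.793720×(1.120000 - (-0.040000))/(0.793720 - (-1.080811))
       = 0.628829
Iteration 2:
  f(1.120000) = 0.793720
  f(0.628829) = 0.095613
  x_3 = 0.628829 - 0.095613×(0.628829 - 1.120000)/(0.095613 - 0.793720)
       = 0.561558
Iteration 3:
  f(0.628829) = 0.095613
  f(0.561558) = -0.008762
  x_4 = 0.561558 - (-0.008762)×(0.561558 - 0.628829)/(-0.008762 - 0.095613)
       = 0.567205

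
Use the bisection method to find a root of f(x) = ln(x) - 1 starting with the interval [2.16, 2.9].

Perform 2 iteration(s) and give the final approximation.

f(x) = ln(x) - 1
Initial interval: [2.16, 2.9]

Iteration 1:
  c_1 = (2.160000 + 2.900000)/2 = 2.530000
  f(c_1) = f(2.530000) = -0.071781
  f(a) × f(c) ≥ 0, new interval: [2.530000, 2.900000]
Iteration 2:
  c_2 = (2.530000 + 2.900000)/2 = 2.715000
  f(c_2) = f(2.715000) = -0.001208
  f(a) × f(c) ≥ 0, new interval: [2.715000, 2.900000]

After 2 iteration(s), the approximation is c_2 = 2.715000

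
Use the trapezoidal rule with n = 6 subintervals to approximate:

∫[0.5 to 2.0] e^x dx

f(x) = e^x
a = 0.5, b = 2.0, n = 6
h = (b - a)/n = 0.250000

Trapezoidal rule: (h/2)[f(x₀) + 2f(x₁) + 2f(x₂) + ... + f(xₙ)]

x_0 = 0.5000, f(x_0) = 1.648721, coefficient = 1
x_1 = 0.7500, f(x_1) = 2.117000, coefficient = 2
x_2 = 1.0000, f(x_2) = 2.718282, coefficient = 2
x_3 = 1.2500, f(x_3) = 3.490343, coefficient = 2
x_4 = 1.5000, f(x_4) = 4.481689, coefficient = 2
x_5 = 1.7500, f(x_5) = 5.754603, coefficient = 2
x_6 = 2.0000, f(x_6) = 7.389056, coefficient = 1

I ≈ (0.250000/2) × 46.161610 = 5.770201
Exact value: 5.740335
Error: 0.029866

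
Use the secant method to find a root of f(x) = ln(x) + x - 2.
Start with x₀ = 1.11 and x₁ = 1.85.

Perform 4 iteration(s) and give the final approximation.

f(x) = ln(x) + x - 2
x₀ = 1.11, x₁ = 1.85

Secant formula: x_{n+1} = x_n - f(x_n)(x_n - x_{n-1})/(f(x_n) - f(x_{n-1}))

Iteration 1:
  f(1.110000) = -0.785640
  f(1.850000) = 0.465186
  x_2 = 1.850000 - 0.465186×(1.850000 - 1.110000)/(0.465186 - (-0.785640))
       = 1.574792
Iteration 2:
  f(1.850000) = 0.465186
  f(1.574792) = 0.028915
  x_3 = 1.574792 - 0.028915×(1.574792 - 1.850000)/(0.028915 - 0.465186)
       = 1.556552
Iteration 3:
  f(1.574792) = 0.028915
  f(1.556552) = -0.000975
  x_4 = 1.556552 - (-0.000975)×(1.556552 - 1.574792)/(-0.000975 - 0.028915)
       = 1.557147
Iteration 4:
  f(1.556552) = -0.000975
  f(1.557147) = 0.000002
  x_5 = 1.557147 - 0.000002×(1.557147 - 1.556552)/(0.000002 - (-0.000975))
       = 1.557146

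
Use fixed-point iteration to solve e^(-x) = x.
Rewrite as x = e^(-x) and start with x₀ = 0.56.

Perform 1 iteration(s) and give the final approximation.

Equation: e^(-x) = x
Fixed-point form: x = e^(-x)
x₀ = 0.56

x_1 = g(0.560000) = 0.571209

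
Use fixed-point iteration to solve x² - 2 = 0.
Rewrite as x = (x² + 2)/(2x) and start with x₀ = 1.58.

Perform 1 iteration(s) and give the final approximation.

Equation: x² - 2 = 0
Fixed-point form: x = (x² + 2)/(2x)
x₀ = 1.58

x_1 = g(1.580000) = 1.422911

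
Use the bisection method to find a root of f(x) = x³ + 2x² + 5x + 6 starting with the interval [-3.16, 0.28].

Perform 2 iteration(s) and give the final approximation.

f(x) = x³ + 2x² + 5x + 6
Initial interval: [-3.16, 0.28]

Iteration 1:
  c_1 = (-3.160000 + 0.280000)/2 = -1.440000
  f(c_1) = f(-1.440000) = -0.038784
  f(a) × f(c) ≥ 0, new interval: [-1.440000, 0.280000]
Iteration 2:
  c_2 = (-1.440000 + 0.280000)/2 = -0.580000
  f(c_2) = f(-0.580000) = 3.577688
  f(a) × f(c) < 0, new interval: [-1.440000, -0.580000]

After 2 iteration(s), the approximation is c_2 = -0.580000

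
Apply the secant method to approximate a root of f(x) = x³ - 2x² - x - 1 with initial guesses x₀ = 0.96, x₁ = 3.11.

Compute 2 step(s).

f(x) = x³ - 2x² - x - 1
x₀ = 0.96, x₁ = 3.11

Secant formula: x_{n+1} = x_n - f(x_n)(x_n - x_{n-1})/(f(x_n) - f(x_{n-1}))

Iteration 1:
  f(0.960000) = -2.918464
  f(3.110000) = 6.626031
  x_2 = 3.110000 - 6.626031×(3.110000 - 0.960000)/(6.626031 - (-2.918464))
       = 1.617415
Iteration 2:
  f(3.110000) = 6.626031
  f(1.617415) = -3.618269
  x_3 = 1.617415 - (-3.618269)×(1.617415 - 3.110000)/(-3.618269 - 6.626031)
       = 2.144594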